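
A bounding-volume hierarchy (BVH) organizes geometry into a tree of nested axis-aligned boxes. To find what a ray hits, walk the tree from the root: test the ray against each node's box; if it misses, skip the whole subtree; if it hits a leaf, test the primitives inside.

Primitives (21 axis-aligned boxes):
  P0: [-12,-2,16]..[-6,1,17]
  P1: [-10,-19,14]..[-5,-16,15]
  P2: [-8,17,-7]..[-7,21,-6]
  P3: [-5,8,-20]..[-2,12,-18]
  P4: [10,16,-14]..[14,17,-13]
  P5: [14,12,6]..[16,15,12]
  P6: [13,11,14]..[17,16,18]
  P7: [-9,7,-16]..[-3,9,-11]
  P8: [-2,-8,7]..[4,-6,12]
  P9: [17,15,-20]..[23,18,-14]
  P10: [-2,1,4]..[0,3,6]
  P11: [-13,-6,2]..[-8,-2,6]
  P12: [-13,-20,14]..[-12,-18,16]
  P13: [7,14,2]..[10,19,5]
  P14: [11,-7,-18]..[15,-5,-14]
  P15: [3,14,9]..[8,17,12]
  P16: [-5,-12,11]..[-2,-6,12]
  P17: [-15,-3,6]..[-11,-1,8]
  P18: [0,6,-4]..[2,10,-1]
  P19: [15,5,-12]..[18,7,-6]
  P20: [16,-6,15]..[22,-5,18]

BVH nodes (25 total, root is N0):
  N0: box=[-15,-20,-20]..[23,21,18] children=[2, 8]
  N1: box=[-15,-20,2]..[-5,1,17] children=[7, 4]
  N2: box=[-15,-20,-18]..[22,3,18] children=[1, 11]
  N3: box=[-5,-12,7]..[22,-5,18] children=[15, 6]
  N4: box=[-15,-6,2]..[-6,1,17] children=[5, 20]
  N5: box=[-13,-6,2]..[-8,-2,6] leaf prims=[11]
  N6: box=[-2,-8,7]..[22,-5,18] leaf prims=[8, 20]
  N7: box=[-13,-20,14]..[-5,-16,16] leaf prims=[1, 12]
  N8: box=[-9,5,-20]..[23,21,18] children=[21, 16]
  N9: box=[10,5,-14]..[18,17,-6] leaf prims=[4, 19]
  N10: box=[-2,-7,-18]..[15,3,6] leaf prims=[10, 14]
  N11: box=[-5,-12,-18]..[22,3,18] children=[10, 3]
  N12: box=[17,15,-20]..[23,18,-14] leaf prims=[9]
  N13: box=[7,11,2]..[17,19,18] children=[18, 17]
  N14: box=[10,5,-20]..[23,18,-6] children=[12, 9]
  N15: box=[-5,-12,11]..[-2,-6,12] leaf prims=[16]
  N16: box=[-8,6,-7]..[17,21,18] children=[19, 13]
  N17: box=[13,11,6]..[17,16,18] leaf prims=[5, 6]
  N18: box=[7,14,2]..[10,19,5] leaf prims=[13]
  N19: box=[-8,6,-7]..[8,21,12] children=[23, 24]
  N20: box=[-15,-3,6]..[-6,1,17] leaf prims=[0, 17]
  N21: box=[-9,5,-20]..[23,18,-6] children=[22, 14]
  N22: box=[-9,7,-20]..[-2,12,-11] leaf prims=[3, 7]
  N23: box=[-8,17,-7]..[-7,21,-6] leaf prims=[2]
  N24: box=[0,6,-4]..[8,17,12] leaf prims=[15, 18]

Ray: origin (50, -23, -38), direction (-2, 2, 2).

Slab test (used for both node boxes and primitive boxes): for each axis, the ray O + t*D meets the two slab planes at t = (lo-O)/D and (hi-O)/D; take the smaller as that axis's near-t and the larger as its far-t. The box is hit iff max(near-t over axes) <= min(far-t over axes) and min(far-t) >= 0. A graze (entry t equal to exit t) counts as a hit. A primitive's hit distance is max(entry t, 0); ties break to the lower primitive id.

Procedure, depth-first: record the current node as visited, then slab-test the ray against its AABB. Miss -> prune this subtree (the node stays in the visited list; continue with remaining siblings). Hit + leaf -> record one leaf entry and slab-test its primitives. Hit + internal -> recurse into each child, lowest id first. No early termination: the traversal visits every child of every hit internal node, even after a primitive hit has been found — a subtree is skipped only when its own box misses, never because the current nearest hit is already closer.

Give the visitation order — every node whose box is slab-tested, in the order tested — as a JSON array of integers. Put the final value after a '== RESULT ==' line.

Walk:
N0 x:[27/2,65/2] y:[3/2,22] z:[9,28] -> hit [27/2,22], descend [2, 8]
  N2 x:[14,65/2] y:[3/2,13] z:[10,28] -> miss, prune
  N8 x:[27/2,59/2] y:[14,22] z:[9,28] -> hit [14,22], descend [16, 21]
    N16 x:[33/2,29] y:[29/2,22] z:[31/2,28] -> hit [33/2,22], descend [13, 19]
      N13 x:[33/2,43/2] y:[17,21] z:[20,28] -> hit [20,21], descend [17, 18]
        N17 x:[33/2,37/2] y:[17,39/2] z:[22,28] -> miss, prune
        N18 x:[20,43/2] y:[37/2,21] z:[20,43/2] -> hit [20,21] leaf, test {P13@t=20}
      N19 x:[21,29] y:[29/2,22] z:[31/2,25] -> hit [21,22], descend [23, 24]
        N23 x:[57/2,29] y:[20,22] z:[31/2,16] -> miss, prune
        N24 x:[21,25] y:[29/2,20] z:[17,25] -> miss, prune
    N21 x:[27/2,59/2] y:[14,41/2] z:[9,16] -> hit [14,16], descend [14, 22]
      N14 x:[27/2,20] y:[14,41/2] z:[9,16] -> hit [14,16], descend [9, 12]
        N9 x:[16,20] y:[14,20] z:[12,16] -> hit [16,16] leaf, test {P4(miss), P19(miss)}
        N12 x:[27/2,33/2] y:[19,41/2] z:[9,12] -> miss, prune
      N22 x:[26,59/2] y:[15,35/2] z:[9,27/2] -> miss, prune

Summary -> nodes [0, 2, 8, 16, 13, 17, 18, 19, 23, 24, 21, 14, 9, 12, 22]; box-tests=15; leaf-entries=2; first=P13

== RESULT ==
[0, 2, 8, 16, 13, 17, 18, 19, 23, 24, 21, 14, 9, 12, 22]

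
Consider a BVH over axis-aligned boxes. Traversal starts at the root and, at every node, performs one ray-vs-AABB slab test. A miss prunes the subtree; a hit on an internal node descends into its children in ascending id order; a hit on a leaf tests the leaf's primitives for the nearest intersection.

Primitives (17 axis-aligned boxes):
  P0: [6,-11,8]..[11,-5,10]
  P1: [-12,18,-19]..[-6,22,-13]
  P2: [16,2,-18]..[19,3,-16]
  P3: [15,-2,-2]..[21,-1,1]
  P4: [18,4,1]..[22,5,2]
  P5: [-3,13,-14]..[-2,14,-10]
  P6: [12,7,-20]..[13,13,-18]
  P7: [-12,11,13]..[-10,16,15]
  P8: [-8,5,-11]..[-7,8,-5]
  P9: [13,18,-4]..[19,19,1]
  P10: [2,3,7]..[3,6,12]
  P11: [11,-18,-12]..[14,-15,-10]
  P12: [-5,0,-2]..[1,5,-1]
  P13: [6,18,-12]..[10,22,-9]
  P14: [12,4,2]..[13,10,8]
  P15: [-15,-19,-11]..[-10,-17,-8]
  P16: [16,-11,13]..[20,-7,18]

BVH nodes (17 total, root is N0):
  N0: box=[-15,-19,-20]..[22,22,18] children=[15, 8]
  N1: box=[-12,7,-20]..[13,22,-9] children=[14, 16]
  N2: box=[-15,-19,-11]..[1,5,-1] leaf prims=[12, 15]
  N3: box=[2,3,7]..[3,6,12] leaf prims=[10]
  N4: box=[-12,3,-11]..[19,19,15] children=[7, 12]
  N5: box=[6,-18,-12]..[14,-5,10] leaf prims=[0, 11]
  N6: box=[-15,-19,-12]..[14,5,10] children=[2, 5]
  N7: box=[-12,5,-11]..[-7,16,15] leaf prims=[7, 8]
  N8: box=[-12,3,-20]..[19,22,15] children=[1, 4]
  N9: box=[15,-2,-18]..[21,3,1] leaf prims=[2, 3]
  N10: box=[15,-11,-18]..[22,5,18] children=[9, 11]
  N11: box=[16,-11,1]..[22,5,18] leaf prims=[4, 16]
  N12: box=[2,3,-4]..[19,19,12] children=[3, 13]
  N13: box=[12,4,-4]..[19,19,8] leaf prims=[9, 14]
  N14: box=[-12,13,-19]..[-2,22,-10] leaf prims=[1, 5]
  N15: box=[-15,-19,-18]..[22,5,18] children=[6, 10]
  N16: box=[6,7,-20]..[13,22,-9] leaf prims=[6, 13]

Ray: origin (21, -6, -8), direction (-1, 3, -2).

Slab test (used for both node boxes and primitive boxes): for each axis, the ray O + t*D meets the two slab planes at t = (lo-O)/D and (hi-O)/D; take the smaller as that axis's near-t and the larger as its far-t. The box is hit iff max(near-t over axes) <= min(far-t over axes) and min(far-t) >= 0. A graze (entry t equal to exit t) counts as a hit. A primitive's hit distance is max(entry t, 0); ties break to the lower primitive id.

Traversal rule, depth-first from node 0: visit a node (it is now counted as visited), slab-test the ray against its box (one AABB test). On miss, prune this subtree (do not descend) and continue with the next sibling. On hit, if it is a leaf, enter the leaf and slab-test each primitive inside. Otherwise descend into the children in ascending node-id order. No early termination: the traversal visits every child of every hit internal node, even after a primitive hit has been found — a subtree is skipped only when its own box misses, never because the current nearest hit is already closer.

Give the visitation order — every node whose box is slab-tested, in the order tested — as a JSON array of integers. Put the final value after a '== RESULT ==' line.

Trace the traversal:
N0 x:[-1,36] y:[-13/3,28/3] z:[-13,6] -> hit [-1,6], descend [8, 15]
  N8 x:[2,33] y:[3,28/3] z:[-23/2,6] -> hit [3,6], descend [1, 4]
    N1 x:[8,33] y:[13/3,28/3] z:[1/2,6] -> miss, prune
    N4 x:[2,33] y:[3,25/3] z:[-23/2,3/2] -> miss, prune
  N15 x:[-1,36] y:[-13/3,11/3] z:[-13,5] -> hit [-1,11/3], descend [6, 10]
    N6 x:[7,36] y:[-13/3,11/3] z:[-9,2] -> miss, prune
    N10 x:[-1,6] y:[-5/3,11/3] z:[-13,5] -> hit [-1,11/3], descend [9, 11]
      N9 x:[0,6] y:[4/3,3] z:[-9/2,5] -> hit [4/3,3] leaf, test {P2(miss), P3(miss)}
      N11 x:[-1,5] y:[-5/3,11/3] z:[-13,-9/2] -> miss, prune

Summary -> nodes [0, 8, 1, 4, 15, 6, 10, 9, 11]; box-tests=9; leaf-entries=1; first=miss

== RESULT ==
[0, 8, 1, 4, 15, 6, 10, 9, 11]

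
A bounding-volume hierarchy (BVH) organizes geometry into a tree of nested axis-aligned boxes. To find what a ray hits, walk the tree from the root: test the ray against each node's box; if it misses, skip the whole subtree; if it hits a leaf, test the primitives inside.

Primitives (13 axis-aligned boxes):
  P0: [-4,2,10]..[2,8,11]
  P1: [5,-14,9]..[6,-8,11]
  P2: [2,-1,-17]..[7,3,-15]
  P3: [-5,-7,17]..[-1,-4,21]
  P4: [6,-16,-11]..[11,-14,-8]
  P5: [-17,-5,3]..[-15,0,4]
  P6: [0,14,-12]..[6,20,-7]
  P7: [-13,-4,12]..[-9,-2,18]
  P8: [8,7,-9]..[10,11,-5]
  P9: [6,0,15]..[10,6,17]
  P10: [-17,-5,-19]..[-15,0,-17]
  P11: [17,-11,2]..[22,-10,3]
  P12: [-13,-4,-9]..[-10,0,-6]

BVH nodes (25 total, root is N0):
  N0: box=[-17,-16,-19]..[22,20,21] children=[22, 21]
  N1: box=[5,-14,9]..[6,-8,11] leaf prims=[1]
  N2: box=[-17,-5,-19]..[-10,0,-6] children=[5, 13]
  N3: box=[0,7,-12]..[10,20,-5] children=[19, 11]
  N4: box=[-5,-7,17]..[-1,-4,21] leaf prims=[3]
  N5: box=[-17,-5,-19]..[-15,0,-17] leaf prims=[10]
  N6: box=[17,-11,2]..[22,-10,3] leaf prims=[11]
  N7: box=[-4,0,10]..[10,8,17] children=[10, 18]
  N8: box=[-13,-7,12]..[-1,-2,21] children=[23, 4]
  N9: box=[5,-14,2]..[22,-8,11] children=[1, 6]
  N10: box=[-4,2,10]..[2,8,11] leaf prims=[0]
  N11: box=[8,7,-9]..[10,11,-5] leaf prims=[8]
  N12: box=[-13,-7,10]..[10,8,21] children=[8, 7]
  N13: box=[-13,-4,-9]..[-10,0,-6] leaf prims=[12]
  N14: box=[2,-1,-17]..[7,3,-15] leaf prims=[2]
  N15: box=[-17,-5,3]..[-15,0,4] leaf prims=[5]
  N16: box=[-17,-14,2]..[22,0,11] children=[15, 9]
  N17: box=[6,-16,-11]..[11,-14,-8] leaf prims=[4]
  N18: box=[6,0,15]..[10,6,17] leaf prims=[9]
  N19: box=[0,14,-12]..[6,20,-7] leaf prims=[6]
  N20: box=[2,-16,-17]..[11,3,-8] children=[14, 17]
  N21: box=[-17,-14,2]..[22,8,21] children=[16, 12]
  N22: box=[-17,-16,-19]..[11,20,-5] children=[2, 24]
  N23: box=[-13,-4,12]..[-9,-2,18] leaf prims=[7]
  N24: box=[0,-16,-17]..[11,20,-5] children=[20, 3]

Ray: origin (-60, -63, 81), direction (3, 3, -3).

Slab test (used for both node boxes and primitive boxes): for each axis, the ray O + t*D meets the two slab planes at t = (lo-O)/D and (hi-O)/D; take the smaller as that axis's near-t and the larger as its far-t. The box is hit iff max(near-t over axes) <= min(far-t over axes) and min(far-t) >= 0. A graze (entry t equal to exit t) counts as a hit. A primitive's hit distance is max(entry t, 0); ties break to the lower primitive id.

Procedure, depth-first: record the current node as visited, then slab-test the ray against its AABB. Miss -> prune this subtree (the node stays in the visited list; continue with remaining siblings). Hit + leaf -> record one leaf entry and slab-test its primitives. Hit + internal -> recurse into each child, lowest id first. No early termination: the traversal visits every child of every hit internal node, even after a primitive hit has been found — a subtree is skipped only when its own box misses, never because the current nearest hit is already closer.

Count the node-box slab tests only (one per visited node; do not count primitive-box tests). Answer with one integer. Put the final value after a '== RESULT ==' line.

Walk:
N0 x:[43/3,82/3] y:[47/3,83/3] z:[20,100/3] -> hit [20,82/3], descend [21, 22]
  N21 x:[43/3,82/3] y:[49/3,71/3] z:[20,79/3] -> hit [20,71/3], descend [12, 16]
    N12 x:[47/3,70/3] y:[56/3,71/3] z:[20,71/3] -> hit [20,70/3], descend [7, 8]
      N7 x:[56/3,70/3] y:[21,71/3] z:[64/3,71/3] -> hit [64/3,70/3], descend [10, 18]
        N10 x:[56/3,62/3] y:[65/3,71/3] z:[70/3,71/3] -> miss, prune
        N18 x:[22,70/3] y:[21,23] z:[64/3,22] -> hit [22,22] leaf, test {P9@t=22}
      N8 x:[47/3,59/3] y:[56/3,61/3] z:[20,23] -> miss, prune
    N16 x:[43/3,82/3] y:[49/3,21] z:[70/3,79/3] -> miss, prune
  N22 x:[43/3,71/3] y:[47/3,83/3] z:[86/3,100/3] -> miss, prune

9 AABB tests over nodes [0, 21, 12, 7, 10, 18, 8, 16, 22]; 1 leaf entered; closest P9.

== RESULT ==
9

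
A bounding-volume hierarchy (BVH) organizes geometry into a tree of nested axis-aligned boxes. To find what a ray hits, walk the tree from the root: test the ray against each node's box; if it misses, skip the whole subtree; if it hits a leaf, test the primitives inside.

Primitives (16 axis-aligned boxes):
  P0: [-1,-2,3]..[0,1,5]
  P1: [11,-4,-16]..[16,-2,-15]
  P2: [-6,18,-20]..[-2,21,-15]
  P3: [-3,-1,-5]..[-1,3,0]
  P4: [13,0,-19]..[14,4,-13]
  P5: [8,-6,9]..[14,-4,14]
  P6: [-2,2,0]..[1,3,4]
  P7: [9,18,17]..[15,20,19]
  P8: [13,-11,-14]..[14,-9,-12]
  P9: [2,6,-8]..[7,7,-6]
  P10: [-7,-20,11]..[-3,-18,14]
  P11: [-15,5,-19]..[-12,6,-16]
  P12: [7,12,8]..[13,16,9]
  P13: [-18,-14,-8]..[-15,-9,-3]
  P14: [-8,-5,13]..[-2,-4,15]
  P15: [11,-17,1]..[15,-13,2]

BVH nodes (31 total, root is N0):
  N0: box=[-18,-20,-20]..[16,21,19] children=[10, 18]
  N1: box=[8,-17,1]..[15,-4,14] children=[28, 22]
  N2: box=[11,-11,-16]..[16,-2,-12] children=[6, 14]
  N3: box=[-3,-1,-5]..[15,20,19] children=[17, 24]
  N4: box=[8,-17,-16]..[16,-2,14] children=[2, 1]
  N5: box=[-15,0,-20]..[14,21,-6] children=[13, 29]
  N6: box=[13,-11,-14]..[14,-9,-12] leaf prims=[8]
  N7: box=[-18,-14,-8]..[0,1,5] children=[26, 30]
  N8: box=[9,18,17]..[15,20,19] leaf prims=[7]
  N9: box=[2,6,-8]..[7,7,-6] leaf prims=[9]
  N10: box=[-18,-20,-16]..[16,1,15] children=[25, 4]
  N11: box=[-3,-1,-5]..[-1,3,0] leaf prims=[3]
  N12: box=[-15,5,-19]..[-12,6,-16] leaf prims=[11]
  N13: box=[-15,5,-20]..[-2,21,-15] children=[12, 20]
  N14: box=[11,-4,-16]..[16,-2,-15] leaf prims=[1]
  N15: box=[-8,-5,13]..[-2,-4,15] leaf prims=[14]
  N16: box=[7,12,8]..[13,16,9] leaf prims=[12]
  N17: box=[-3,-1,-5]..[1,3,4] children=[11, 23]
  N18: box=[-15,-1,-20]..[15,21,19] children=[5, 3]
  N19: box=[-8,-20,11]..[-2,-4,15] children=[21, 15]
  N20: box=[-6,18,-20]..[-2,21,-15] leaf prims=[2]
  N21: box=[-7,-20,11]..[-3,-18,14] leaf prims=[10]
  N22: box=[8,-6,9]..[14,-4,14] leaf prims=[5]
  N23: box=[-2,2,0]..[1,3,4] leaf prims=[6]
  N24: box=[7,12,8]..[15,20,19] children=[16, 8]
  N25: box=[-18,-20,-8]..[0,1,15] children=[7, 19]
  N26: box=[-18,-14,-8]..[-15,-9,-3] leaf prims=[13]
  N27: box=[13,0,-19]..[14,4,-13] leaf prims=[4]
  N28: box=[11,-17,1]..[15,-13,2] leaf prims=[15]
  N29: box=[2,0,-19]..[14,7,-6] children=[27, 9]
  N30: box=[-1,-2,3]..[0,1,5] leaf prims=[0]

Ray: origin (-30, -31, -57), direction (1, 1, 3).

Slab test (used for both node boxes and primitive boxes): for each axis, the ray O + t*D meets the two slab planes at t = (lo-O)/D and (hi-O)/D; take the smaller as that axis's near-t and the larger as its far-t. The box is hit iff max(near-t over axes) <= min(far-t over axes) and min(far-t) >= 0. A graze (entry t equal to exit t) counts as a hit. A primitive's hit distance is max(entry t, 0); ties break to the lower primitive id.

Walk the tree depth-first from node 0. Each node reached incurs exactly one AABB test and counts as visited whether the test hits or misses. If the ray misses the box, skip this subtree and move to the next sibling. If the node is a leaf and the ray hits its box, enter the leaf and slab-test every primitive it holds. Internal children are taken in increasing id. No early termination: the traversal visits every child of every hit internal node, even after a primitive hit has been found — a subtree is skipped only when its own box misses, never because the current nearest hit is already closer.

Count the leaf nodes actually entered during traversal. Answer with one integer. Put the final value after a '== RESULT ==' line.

Trace the traversal:
N0 x:[12,46] y:[11,52] z:[37/3,76/3] -> hit [37/3,76/3], descend [10, 18]
  N10 x:[12,46] y:[11,32] z:[41/3,24] -> hit [41/3,24], descend [4, 25]
    N4 x:[38,46] y:[14,29] z:[41/3,71/3] -> miss, prune
    N25 x:[12,30] y:[11,32] z:[49/3,24] -> hit [49/3,24], descend [7, 19]
      N7 x:[12,30] y:[17,32] z:[49/3,62/3] -> hit [17,62/3], descend [26, 30]
        N26 x:[12,15] y:[17,22] z:[49/3,18] -> miss, prune
        N30 x:[29,30] y:[29,32] z:[20,62/3] -> miss, prune
      N19 x:[22,28] y:[11,27] z:[68/3,24] -> hit [68/3,24], descend [15, 21]
        N15 x:[22,28] y:[26,27] z:[70/3,24] -> miss, prune
        N21 x:[23,27] y:[11,13] z:[68/3,71/3] -> miss, prune
  N18 x:[15,45] y:[30,52] z:[37/3,76/3] -> miss, prune

order=[0, 10, 4, 25, 7, 26, 30, 19, 15, 21, 18]  |boxes|=11  |leaves|=0  hit=miss

== RESULT ==
0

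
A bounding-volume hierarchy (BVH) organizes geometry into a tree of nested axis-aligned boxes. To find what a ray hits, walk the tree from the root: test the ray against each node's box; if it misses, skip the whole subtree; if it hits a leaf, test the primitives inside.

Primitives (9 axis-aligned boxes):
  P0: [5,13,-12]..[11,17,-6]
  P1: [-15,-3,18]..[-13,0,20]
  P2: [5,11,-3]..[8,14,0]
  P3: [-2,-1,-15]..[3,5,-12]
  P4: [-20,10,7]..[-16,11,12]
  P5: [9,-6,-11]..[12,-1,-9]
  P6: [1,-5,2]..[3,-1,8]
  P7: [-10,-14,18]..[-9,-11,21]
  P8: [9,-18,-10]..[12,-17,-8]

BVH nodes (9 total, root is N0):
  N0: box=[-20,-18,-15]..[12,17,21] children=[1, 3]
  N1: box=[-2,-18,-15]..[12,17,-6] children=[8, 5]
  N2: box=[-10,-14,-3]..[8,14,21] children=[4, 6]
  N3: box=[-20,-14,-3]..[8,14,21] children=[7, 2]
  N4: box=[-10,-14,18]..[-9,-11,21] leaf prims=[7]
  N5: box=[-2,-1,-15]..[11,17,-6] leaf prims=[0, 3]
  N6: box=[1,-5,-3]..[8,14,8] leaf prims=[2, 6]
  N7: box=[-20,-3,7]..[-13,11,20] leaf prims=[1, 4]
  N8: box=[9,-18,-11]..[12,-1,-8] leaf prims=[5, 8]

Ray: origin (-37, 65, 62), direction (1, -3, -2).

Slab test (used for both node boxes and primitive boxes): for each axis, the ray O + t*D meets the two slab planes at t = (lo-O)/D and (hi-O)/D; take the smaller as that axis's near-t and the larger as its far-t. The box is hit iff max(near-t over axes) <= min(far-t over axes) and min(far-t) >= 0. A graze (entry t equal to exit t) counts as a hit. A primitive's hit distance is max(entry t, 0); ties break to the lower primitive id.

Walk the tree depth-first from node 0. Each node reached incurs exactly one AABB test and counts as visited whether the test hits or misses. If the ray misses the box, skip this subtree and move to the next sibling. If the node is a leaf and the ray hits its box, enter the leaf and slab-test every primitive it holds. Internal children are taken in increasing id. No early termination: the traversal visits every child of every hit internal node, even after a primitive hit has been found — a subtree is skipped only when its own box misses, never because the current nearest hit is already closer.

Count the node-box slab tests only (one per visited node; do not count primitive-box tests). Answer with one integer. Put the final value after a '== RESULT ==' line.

Trace the traversal:
N0 x:[17,49] y:[16,83/3] z:[41/2,77/2] -> hit [41/2,83/3], descend [1, 3]
  N1 x:[35,49] y:[16,83/3] z:[34,77/2] -> miss, prune
  N3 x:[17,45] y:[17,79/3] z:[41/2,65/2] -> hit [41/2,79/3], descend [2, 7]
    N2 x:[27,45] y:[17,79/3] z:[41/2,65/2] -> miss, prune
    N7 x:[17,24] y:[18,68/3] z:[21,55/2] -> hit [21,68/3] leaf, test {P1@t=22, P4(miss)}

Summary -> nodes [0, 1, 3, 2, 7]; box-tests=5; leaf-entries=1; first=P1

== RESULT ==
5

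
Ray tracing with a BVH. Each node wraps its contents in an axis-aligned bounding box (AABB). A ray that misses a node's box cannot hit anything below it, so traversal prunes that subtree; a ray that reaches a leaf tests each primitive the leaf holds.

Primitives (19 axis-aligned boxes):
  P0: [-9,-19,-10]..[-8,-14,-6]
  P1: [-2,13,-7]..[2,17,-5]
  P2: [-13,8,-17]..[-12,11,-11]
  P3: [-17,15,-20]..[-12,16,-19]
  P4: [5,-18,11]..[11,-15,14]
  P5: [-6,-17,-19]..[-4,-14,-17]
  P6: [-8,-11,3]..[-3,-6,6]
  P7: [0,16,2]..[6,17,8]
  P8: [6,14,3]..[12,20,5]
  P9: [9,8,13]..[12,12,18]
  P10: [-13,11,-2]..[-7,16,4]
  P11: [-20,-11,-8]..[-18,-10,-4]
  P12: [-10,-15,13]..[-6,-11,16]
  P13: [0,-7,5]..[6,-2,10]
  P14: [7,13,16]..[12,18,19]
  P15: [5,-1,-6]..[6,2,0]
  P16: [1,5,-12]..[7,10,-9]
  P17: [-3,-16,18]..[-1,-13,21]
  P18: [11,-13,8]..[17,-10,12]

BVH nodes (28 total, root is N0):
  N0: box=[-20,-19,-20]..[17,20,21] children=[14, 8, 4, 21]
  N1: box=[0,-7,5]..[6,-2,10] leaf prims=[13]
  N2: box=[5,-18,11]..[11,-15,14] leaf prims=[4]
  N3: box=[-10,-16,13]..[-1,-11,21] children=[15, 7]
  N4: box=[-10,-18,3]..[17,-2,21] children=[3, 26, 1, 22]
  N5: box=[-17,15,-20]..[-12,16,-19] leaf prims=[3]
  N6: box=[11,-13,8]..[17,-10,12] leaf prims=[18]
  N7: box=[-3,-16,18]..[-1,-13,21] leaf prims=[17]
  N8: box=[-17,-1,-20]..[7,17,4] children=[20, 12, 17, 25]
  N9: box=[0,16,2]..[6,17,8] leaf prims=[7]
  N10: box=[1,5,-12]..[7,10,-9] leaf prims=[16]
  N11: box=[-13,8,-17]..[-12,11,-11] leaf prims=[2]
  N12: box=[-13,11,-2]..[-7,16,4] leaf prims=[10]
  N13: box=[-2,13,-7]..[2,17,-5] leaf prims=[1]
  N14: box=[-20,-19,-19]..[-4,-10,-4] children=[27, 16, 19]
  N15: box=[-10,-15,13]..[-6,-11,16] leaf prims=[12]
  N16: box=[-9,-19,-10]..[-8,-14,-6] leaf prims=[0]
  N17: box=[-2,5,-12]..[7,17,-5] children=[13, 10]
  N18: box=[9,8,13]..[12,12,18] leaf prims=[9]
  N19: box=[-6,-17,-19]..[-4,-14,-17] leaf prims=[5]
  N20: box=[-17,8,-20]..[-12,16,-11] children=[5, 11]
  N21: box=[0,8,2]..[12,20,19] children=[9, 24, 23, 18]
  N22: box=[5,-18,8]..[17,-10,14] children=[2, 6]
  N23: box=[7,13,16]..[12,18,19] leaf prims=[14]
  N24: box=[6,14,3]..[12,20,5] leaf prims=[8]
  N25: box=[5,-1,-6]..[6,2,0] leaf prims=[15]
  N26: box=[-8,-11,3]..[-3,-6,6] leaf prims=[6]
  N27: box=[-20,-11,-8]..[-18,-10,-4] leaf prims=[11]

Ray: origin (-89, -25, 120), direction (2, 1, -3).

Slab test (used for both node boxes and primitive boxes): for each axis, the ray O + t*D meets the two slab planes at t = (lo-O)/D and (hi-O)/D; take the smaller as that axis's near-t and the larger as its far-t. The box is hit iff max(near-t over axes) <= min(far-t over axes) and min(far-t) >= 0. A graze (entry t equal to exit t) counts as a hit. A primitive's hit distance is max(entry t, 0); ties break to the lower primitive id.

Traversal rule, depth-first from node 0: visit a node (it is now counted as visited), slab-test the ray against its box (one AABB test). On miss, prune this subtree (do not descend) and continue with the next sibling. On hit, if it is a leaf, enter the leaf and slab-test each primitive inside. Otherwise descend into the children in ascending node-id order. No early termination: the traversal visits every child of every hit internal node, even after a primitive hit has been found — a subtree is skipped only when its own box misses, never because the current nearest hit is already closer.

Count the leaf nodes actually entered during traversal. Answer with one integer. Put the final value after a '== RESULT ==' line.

Trace the traversal:
N0 x:[69/2,53] y:[6,45] z:[33,140/3] -> hit [69/2,45], descend [4, 8, 14, 21]
  N4 x:[79/2,53] y:[7,23] z:[33,39] -> miss, prune
  N8 x:[36,48] y:[24,42] z:[116/3,140/3] -> hit [116/3,42], descend [12, 17, 20, 25]
    N12 x:[38,41] y:[36,41] z:[116/3,122/3] -> hit [116/3,122/3] leaf, test {P10@t=116/3}
    N17 x:[87/2,48] y:[30,42] z:[125/3,44] -> miss, prune
    N20 x:[36,77/2] y:[33,41] z:[131/3,140/3] -> miss, prune
    N25 x:[47,95/2] y:[24,27] z:[40,42] -> miss, prune
  N14 x:[69/2,85/2] y:[6,15] z:[124/3,139/3] -> miss, prune
  N21 x:[89/2,101/2] y:[33,45] z:[101/3,118/3] -> miss, prune

9 AABB tests over nodes [0, 4, 8, 12, 17, 20, 25, 14, 21]; 1 leaf entered; closest P10.

== RESULT ==
1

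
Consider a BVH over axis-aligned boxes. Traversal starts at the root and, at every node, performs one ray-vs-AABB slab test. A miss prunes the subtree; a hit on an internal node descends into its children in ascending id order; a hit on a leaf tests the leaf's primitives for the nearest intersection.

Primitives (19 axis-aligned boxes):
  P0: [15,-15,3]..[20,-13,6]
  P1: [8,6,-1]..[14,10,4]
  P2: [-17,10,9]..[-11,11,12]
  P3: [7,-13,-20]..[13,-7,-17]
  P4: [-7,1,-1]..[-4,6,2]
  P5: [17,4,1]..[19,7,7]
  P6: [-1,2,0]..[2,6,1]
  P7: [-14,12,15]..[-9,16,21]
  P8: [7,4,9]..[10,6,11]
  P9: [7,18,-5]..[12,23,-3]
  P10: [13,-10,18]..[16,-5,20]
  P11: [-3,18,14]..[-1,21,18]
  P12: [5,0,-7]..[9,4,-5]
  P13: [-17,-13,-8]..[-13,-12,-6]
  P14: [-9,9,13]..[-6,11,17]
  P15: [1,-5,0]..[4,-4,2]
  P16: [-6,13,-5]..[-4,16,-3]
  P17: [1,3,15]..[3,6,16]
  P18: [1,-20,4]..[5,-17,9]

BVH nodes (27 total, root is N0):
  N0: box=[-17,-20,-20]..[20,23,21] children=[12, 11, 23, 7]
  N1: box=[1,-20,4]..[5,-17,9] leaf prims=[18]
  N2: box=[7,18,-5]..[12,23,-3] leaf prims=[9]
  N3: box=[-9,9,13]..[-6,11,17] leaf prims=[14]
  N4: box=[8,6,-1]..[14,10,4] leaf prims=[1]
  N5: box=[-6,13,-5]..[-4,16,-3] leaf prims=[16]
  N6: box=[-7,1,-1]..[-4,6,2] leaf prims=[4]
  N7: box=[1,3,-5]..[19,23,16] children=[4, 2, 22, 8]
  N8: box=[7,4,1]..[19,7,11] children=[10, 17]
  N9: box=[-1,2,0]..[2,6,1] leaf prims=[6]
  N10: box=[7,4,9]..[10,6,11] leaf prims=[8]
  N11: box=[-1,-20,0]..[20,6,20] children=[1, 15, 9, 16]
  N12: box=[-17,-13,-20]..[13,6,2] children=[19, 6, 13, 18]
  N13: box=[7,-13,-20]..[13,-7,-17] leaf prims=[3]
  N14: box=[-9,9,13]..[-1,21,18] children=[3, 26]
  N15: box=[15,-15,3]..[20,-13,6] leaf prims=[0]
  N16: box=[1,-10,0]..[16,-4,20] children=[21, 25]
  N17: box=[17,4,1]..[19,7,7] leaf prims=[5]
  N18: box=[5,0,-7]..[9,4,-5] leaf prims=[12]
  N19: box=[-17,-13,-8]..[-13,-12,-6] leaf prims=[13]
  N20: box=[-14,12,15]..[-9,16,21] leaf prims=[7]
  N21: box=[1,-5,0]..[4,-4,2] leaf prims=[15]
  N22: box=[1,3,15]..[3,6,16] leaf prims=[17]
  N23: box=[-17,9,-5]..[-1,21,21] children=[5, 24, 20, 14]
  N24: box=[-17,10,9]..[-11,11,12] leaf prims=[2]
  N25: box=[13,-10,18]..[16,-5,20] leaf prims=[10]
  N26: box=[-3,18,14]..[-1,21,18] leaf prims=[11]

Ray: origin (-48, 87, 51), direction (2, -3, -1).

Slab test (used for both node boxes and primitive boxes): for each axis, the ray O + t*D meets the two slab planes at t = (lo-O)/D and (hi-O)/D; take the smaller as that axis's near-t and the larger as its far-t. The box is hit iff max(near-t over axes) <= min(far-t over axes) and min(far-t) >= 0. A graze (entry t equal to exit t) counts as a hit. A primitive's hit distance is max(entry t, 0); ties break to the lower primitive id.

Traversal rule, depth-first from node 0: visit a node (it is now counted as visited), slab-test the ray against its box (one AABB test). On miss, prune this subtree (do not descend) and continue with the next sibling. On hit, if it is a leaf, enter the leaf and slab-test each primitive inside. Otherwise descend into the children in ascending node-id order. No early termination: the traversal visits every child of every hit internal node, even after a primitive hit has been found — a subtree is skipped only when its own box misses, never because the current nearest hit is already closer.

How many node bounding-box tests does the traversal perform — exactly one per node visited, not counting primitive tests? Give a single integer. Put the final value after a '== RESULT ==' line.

Traverse from the root:
N0 x:[31/2,34] y:[64/3,107/3] z:[30,71] -> hit [30,34], descend [7, 11, 12, 23]
  N7 x:[49/2,67/2] y:[64/3,28] z:[35,56] -> miss, prune
  N11 x:[47/2,34] y:[27,107/3] z:[31,51] -> hit [31,34], descend [1, 9, 15, 16]
    N1 x:[49/2,53/2] y:[104/3,107/3] z:[42,47] -> miss, prune
    N9 x:[47/2,25] y:[27,85/3] z:[50,51] -> miss, prune
    N15 x:[63/2,34] y:[100/3,34] z:[45,48] -> miss, prune
    N16 x:[49/2,32] y:[91/3,97/3] z:[31,51] -> hit [31,32], descend [21, 25]
      N21 x:[49/2,26] y:[91/3,92/3] z:[49,51] -> miss, prune
      N25 x:[61/2,32] y:[92/3,97/3] z:[31,33] -> hit [31,32] leaf, test {P10@t=31}
  N12 x:[31/2,61/2] y:[27,100/3] z:[49,71] -> miss, prune
  N23 x:[31/2,47/2] y:[22,26] z:[30,56] -> miss, prune

Visited [0, 7, 11, 1, 9, 15, 16, 21, 25, 12, 23]. Tests: 11 box, 1 leaf. Nearest: P10.

== RESULT ==
11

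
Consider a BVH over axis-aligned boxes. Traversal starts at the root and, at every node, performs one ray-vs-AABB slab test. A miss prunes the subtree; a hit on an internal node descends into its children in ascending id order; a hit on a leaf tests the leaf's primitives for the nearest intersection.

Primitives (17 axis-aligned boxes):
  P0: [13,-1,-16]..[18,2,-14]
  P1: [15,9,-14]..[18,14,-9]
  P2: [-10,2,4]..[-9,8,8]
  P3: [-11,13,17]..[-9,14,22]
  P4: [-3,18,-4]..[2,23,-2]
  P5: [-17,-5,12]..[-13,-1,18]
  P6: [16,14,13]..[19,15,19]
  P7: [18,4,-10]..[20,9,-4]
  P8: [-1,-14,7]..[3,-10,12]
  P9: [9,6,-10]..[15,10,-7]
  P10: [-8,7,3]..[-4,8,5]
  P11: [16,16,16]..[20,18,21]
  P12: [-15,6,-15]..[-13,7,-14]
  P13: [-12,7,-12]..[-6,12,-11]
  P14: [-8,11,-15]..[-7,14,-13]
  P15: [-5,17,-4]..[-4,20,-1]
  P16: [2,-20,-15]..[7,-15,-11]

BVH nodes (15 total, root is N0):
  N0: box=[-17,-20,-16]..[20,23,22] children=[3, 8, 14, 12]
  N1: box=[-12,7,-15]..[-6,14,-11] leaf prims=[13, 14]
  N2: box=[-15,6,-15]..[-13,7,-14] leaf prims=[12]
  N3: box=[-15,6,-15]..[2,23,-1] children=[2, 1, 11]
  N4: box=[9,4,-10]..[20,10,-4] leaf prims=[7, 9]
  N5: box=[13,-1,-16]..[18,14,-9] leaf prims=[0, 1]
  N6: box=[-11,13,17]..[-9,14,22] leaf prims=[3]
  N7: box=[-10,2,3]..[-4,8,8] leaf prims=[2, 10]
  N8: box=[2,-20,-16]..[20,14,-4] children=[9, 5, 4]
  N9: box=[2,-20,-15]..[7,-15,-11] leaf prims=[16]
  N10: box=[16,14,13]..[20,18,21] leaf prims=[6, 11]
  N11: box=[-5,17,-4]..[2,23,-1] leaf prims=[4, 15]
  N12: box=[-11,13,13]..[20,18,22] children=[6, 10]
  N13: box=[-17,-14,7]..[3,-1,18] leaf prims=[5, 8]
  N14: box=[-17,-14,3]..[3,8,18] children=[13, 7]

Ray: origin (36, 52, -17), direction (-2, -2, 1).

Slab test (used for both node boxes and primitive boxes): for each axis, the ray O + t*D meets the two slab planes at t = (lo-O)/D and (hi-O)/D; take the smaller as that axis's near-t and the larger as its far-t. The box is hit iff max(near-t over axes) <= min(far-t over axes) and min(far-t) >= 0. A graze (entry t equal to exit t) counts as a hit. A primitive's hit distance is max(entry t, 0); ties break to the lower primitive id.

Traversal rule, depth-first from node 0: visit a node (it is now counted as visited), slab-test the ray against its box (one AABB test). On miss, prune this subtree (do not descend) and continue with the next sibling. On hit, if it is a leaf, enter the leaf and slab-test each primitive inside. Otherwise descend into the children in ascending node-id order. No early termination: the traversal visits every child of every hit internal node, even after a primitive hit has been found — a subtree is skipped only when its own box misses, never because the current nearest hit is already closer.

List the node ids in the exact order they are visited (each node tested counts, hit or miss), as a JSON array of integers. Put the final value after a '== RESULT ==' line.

Trace the traversal:
N0 x:[8,53/2] y:[29/2,36] z:[1,39] -> hit [29/2,53/2], descend [3, 8, 12, 14]
  N3 x:[17,51/2] y:[29/2,23] z:[2,16] -> miss, prune
  N8 x:[8,17] y:[19,36] z:[1,13] -> miss, prune
  N12 x:[8,47/2] y:[17,39/2] z:[30,39] -> miss, prune
  N14 x:[33/2,53/2] y:[22,33] z:[20,35] -> hit [22,53/2], descend [7, 13]
    N7 x:[20,23] y:[22,25] z:[20,25] -> hit [22,23] leaf, test {P2@t=45/2, P10@t=22}
    N13 x:[33/2,53/2] y:[53/2,33] z:[24,35] -> hit [53/2,53/2] leaf, test {P5(miss), P8(miss)}

7 AABB tests over nodes [0, 3, 8, 12, 14, 7, 13]; 2 leaves entered; closest P10.

== RESULT ==
[0, 3, 8, 12, 14, 7, 13]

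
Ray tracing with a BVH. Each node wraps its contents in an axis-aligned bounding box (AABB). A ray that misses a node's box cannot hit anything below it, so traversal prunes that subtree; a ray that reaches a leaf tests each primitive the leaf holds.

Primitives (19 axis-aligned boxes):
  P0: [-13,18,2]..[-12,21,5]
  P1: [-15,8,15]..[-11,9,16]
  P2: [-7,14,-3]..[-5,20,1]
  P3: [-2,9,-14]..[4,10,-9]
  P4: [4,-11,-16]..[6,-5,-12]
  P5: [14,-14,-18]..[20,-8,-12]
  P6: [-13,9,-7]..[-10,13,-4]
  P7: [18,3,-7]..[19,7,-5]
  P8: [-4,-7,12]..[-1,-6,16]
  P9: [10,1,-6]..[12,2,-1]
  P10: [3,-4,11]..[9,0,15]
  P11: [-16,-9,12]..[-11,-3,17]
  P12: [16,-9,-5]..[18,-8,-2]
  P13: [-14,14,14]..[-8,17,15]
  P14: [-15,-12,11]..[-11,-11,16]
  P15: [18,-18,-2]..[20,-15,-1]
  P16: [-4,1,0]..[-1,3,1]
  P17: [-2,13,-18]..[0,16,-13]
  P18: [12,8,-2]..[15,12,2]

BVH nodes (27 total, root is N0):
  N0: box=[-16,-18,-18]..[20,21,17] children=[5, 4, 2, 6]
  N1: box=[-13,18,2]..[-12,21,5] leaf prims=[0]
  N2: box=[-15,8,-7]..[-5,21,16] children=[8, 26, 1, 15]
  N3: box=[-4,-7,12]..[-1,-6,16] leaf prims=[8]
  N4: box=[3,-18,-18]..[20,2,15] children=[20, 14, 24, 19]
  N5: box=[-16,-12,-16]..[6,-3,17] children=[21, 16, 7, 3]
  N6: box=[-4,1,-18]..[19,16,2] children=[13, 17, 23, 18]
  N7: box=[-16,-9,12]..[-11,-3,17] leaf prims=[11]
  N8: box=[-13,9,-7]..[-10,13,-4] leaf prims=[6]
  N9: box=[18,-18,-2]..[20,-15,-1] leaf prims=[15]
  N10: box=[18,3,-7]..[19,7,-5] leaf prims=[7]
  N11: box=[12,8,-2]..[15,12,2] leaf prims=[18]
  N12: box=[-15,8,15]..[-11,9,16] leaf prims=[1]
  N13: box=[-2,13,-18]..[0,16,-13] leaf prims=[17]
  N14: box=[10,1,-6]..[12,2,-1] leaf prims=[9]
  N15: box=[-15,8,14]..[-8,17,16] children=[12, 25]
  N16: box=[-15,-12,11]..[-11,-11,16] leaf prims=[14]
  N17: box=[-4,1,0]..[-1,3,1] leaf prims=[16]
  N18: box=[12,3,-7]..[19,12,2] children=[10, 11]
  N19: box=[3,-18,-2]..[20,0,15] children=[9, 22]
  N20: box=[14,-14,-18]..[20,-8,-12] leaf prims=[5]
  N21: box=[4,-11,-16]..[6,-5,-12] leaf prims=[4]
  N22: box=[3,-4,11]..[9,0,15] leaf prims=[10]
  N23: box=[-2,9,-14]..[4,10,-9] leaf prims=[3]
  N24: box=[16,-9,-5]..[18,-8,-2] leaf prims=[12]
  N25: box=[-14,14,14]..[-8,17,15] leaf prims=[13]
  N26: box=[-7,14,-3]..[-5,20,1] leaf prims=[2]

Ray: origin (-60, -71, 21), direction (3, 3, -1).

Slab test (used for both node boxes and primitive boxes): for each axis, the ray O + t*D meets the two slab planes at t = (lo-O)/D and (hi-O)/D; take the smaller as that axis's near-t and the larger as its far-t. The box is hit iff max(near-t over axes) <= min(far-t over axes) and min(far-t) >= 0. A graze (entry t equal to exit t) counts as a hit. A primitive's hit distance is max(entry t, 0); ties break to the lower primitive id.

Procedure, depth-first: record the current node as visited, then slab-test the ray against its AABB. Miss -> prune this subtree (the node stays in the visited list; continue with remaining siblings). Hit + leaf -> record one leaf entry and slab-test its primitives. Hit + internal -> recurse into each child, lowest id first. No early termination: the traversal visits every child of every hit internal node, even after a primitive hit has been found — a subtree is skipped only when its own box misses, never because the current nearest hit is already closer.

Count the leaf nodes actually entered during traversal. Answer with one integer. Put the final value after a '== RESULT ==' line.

Trace the traversal:
N0 x:[44/3,80/3] y:[53/3,92/3] z:[4,39] -> hit [53/3,80/3], descend [2, 4, 5, 6]
  N2 x:[15,55/3] y:[79/3,92/3] z:[5,28] -> miss, prune
  N4 x:[21,80/3] y:[53/3,73/3] z:[6,39] -> hit [21,73/3], descend [14, 19, 20, 24]
    N14 x:[70/3,24] y:[24,73/3] z:[22,27] -> hit [24,24] leaf, test {P9@t=24}
    N19 x:[21,80/3] y:[53/3,71/3] z:[6,23] -> hit [21,23], descend [9, 22]
      N9 x:[26,80/3] y:[53/3,56/3] z:[22,23] -> miss, prune
      N22 x:[21,23] y:[67/3,71/3] z:[6,10] -> miss, prune
    N20 x:[74/3,80/3] y:[19,21] z:[33,39] -> miss, prune
    N24 x:[76/3,26] y:[62/3,21] z:[23,26] -> miss, prune
  N5 x:[44/3,22] y:[59/3,68/3] z:[4,37] -> hit [59/3,22], descend [3, 7, 16, 21]
    N3 x:[56/3,59/3] y:[64/3,65/3] z:[5,9] -> miss, prune
    N7 x:[44/3,49/3] y:[62/3,68/3] z:[4,9] -> miss, prune
    N16 x:[15,49/3] y:[59/3,20] z:[5,10] -> miss, prune
    N21 x:[64/3,22] y:[20,22] z:[33,37] -> miss, prune
  N6 x:[56/3,79/3] y:[24,29] z:[19,39] -> hit [24,79/3], descend [13, 17, 18, 23]
    N13 x:[58/3,20] y:[28,29] z:[34,39] -> miss, prune
    N17 x:[56/3,59/3] y:[24,74/3] z:[20,21] -> miss, prune
    N18 x:[24,79/3] y:[74/3,83/3] z:[19,28] -> hit [74/3,79/3], descend [10, 11]
      N10 x:[26,79/3] y:[74/3,26] z:[26,28] -> hit [26,26] leaf, test {P7@t=26}
      N11 x:[24,25] y:[79/3,83/3] z:[19,23] -> miss, prune
    N23 x:[58/3,64/3] y:[80/3,27] z:[30,35] -> miss, prune

Summary -> nodes [0, 2, 4, 14, 19, 9, 22, 20, 24, 5, 3, 7, 16, 21, 6, 13, 17, 18, 10, 11, 23]; box-tests=21; leaf-entries=2; first=P9

== RESULT ==
2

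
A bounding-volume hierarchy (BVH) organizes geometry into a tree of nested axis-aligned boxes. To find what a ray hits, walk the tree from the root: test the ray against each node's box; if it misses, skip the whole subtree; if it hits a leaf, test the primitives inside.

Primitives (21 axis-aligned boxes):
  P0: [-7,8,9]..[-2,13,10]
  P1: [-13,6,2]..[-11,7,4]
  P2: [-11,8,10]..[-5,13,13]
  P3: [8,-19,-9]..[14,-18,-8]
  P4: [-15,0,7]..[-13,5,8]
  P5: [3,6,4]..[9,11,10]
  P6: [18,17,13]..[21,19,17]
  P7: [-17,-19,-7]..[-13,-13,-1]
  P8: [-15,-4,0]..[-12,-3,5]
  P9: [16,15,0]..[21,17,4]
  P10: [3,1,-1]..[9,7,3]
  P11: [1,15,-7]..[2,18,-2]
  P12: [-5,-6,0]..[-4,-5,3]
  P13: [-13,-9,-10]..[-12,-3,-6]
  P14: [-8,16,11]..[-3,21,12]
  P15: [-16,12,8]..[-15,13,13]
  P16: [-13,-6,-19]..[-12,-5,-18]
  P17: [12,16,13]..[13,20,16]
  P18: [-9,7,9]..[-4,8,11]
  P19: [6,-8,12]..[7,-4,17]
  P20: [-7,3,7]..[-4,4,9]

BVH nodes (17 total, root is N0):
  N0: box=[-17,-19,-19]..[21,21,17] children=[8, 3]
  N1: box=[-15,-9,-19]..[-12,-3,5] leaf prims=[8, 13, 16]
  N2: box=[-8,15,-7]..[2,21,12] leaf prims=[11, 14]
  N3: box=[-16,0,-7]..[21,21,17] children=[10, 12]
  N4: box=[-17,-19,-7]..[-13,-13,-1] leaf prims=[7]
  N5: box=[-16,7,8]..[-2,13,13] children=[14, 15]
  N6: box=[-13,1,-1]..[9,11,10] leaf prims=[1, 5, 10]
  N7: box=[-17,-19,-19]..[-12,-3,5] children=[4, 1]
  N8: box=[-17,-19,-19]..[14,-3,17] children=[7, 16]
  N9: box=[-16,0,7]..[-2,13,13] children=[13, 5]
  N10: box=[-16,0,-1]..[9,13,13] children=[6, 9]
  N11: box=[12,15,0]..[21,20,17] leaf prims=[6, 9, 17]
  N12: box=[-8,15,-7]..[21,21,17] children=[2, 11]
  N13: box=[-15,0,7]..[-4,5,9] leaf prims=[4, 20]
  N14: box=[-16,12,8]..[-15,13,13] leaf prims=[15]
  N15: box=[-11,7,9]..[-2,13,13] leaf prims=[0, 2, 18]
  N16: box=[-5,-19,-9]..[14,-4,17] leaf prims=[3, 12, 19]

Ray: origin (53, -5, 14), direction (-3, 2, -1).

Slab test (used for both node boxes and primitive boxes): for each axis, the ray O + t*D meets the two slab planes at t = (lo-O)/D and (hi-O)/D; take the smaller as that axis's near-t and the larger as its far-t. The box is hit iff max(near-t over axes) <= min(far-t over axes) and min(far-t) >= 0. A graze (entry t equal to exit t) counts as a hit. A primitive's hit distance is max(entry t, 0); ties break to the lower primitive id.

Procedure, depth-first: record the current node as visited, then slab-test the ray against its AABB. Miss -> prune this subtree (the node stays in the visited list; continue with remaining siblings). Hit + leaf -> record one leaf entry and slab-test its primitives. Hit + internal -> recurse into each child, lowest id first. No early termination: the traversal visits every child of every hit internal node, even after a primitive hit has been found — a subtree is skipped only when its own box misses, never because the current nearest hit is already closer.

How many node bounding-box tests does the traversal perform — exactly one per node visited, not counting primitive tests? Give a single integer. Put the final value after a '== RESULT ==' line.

Walk:
N0 x:[32/3,70/3] y:[-7,13] z:[-3,33] -> hit [32/3,13], descend [3, 8]
  N3 x:[32/3,23] y:[5/2,13] z:[-3,21] -> hit [32/3,13], descend [10, 12]
    N10 x:[44/3,23] y:[5/2,9] z:[1,15] -> miss, prune
    N12 x:[32/3,61/3] y:[10,13] z:[-3,21] -> hit [32/3,13], descend [2, 11]
      N2 x:[17,61/3] y:[10,13] z:[2,21] -> miss, prune
      N11 x:[32/3,41/3] y:[10,25/2] z:[-3,14] -> hit [32/3,25/2] leaf, test {P6(miss), P9@t=32/3, P17(miss)}
  N8 x:[13,70/3] y:[-7,1] z:[-3,33] -> miss, prune

order=[0, 3, 10, 12, 2, 11, 8]  |boxes|=7  |leaves|=1  hit=P9

== RESULT ==
7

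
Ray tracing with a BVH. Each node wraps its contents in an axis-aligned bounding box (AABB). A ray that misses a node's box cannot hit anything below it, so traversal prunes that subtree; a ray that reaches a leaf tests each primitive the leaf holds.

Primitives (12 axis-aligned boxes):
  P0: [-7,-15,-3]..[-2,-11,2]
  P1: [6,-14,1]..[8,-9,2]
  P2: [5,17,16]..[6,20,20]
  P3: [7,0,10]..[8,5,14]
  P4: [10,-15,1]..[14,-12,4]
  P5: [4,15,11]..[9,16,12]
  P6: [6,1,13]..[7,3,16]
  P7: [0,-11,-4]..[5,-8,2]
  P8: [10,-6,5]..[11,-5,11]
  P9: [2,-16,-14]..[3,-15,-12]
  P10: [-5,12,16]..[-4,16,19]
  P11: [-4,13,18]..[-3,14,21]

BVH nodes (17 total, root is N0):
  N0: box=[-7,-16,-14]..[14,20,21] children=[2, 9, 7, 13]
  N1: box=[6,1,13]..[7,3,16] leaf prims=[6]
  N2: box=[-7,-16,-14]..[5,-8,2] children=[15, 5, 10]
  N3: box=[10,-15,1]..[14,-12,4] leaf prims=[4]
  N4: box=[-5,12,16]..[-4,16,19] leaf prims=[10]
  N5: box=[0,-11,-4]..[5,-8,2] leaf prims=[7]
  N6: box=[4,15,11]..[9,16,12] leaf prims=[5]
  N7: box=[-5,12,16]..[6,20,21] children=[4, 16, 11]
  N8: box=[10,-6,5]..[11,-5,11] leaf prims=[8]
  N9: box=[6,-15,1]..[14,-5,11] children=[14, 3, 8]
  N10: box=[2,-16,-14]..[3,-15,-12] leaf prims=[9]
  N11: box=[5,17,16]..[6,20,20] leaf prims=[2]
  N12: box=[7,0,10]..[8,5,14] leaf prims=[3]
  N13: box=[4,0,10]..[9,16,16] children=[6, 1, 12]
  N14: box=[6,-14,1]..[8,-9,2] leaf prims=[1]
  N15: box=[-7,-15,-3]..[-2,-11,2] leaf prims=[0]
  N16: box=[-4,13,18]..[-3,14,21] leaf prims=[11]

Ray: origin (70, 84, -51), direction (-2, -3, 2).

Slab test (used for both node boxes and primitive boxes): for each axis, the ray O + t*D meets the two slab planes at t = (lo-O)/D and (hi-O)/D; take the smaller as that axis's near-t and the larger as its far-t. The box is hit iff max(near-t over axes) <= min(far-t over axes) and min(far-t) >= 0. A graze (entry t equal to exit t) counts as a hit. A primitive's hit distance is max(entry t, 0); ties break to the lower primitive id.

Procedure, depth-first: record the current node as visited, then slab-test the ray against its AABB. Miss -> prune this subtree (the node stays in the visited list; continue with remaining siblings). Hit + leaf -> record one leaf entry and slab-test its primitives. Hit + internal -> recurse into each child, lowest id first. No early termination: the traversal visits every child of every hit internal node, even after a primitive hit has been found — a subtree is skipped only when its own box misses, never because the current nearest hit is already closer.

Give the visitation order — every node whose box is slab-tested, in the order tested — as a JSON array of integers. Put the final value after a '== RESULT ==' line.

Trace the traversal:
N0 x:[28,77/2] y:[64/3,100/3] z:[37/2,36] -> hit [28,100/3], descend [2, 7, 9, 13]
  N2 x:[65/2,77/2] y:[92/3,100/3] z:[37/2,53/2] -> miss, prune
  N7 x:[32,75/2] y:[64/3,24] z:[67/2,36] -> miss, prune
  N9 x:[28,32] y:[89/3,33] z:[26,31] -> hit [89/3,31], descend [3, 8, 14]
    N3 x:[28,30] y:[32,33] z:[26,55/2] -> miss, prune
    N8 x:[59/2,30] y:[89/3,30] z:[28,31] -> hit [89/3,30] leaf, test {P8@t=89/3}
    N14 x:[31,32] y:[31,98/3] z:[26,53/2] -> miss, prune
  N13 x:[61/2,33] y:[68/3,28] z:[61/2,67/2] -> miss, prune

8 AABB tests over nodes [0, 2, 7, 9, 3, 8, 14, 13]; 1 leaf entered; closest P8.

== RESULT ==
[0, 2, 7, 9, 3, 8, 14, 13]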